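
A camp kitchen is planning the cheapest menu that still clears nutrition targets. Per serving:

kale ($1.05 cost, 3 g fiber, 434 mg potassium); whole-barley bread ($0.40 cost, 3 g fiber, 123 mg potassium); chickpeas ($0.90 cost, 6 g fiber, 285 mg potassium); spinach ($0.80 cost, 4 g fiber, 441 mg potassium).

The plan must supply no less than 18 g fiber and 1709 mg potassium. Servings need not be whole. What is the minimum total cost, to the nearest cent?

$3.33

With two linear requirements the optimum uses one or two foods; enumerate the corners.
kale only: max(18/3, 1709/434) = 6 servings → $6.30.
whole-barley bread only: max(18/3, 1709/123) = 13.89 servings → $5.56.
chickpeas only: max(18/6, 1709/285) = 5.996 servings → $5.40.
spinach only: max(18/4, 1709/441) = 4.5 servings → $3.60.
kale + whole-barley bread with both tight: 3.122 servings and 2.878 servings → $4.43.
kale + chickpeas with both tight: 2.93 servings and 1.535 servings → $4.46.
kale + spinach: the both-tight solution has a negative serving — not a feasible corner.
whole-barley bread + chickpeas: the both-tight solution has a negative serving — not a feasible corner.
whole-barley bread + spinach with both tight: 1.326 servings and 3.505 servings → $3.33.
chickpeas + spinach with both tight: 0.7317 servings and 3.402 servings → $3.38.
The minimum over all feasible corners is $3.33.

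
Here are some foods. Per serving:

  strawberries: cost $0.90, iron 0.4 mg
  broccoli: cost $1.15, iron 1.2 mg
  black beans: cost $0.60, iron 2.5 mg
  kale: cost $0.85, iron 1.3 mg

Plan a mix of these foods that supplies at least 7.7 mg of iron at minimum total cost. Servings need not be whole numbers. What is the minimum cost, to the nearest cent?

Cost per mg of iron: black beans $0.2400, kale $0.6538, broccoli $0.9583, strawberries $2.2500.
With no serving limits, use only black beans: 7.7 mg / 2.5 mg = 3.08 servings × $0.60 = $1.85.

$1.85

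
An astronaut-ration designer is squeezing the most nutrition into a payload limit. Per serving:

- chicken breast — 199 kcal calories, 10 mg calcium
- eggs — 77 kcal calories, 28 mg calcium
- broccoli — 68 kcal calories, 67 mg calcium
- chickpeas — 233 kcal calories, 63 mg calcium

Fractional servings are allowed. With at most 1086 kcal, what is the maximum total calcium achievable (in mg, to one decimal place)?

Calcium per kcal: broccoli 0.9853, eggs 0.3636, chickpeas 0.2704, chicken breast 0.05025.
With no serving limits, spend the whole calories allowance on broccoli: 1086 kcal / 68 kcal × 67 mg = 1070.0 mg.

1070.0 mg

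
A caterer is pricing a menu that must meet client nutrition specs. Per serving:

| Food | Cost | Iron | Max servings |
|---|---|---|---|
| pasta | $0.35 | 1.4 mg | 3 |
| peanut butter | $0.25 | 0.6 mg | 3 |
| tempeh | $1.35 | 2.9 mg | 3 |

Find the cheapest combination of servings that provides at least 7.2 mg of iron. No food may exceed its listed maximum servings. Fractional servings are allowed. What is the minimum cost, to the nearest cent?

$2.36

Cost per mg of iron: pasta $0.2500, peanut butter $0.4167, tempeh $0.4655.
Take 3 servings of pasta: +4.2 mg iron for $1.05 (total $1.05, still need 3.0 mg).
Take 3 servings of peanut butter: +1.8 mg iron for $0.75 (total $1.80, still need 1.2 mg).
Take 0.4138 servings of tempeh: +1.2 mg iron for $0.56 (total $2.36, still need 0.0 mg).
Filling from the cheapest source first is optimal under one linear minimum: $2.36.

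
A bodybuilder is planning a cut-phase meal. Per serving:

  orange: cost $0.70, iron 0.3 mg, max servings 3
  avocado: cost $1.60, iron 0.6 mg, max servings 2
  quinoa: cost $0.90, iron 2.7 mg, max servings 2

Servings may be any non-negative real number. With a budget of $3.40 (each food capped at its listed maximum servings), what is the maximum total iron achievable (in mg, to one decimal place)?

Iron per dollar: quinoa 3, orange 0.4286, avocado 0.375.
Take 2 servings of quinoa: spends $1.80, +5.4 mg iron (running total 5.4 mg).
Take 2.286 servings of orange: spends $1.60, +0.7 mg iron (running total 6.1 mg).
Filling greedily by iron-per-dollar is optimal for one linear limit, giving 6.1 mg.

6.1 mg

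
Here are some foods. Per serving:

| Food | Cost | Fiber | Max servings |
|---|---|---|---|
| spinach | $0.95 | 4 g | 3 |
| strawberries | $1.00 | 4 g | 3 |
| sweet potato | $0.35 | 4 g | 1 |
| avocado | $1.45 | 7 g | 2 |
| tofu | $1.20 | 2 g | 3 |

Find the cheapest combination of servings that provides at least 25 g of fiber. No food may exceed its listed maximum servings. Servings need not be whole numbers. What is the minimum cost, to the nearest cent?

Cost per g of fiber: sweet potato $0.0875, avocado $0.2071, spinach $0.2375, strawberries $0.2500, tofu $0.6000.
Take 1 serving of sweet potato: +4.0 g fiber for $0.35 (total $0.35, still need 21.0 g).
Take 2 servings of avocado: +14.0 g fiber for $2.90 (total $3.25, still need 7.0 g).
Take 1.75 servings of spinach: +7.0 g fiber for $1.66 (total $4.91, still need 0.0 g).
Filling from the cheapest source first is optimal under one linear minimum: $4.91.

$4.91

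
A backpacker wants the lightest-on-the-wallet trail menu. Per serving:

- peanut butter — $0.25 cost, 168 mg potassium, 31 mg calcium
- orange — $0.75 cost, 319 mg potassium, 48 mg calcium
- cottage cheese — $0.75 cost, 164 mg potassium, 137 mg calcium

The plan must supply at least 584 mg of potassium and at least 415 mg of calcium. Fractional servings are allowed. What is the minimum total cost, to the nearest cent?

Two binding constraints pin down two serving amounts, so the optimal mix uses at most two foods. The candidates are each food alone (scaled to the tighter of potassium/calcium) and each pair with both constraints tight.
peanut butter only: max(584/168, 415/31) = 13.39 servings → $3.35.
orange only: max(584/319, 415/48) = 8.646 servings → $6.48.
cottage cheese only: max(584/164, 415/137) = 3.561 servings → $2.67.
peanut butter + orange with both targets exact would need a negative amount; discard.
peanut butter + cottage cheese with both tight: 0.6663 servings and 2.878 servings → $2.33.
orange + cottage cheese with both tight: 0.3335 servings and 2.912 servings → $2.43.
Cheapest feasible corner: $2.33.

$2.33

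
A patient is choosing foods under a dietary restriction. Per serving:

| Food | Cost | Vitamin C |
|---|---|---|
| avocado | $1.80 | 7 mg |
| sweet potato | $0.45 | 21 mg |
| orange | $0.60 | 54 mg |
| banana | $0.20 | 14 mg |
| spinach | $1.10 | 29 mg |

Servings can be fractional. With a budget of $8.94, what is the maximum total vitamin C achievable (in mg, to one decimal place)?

Vitamin C per dollar: orange 90, banana 70, sweet potato 46.67, spinach 26.36, avocado 3.889.
With no serving limits, spend the whole cost allowance on orange: $8.94 / $0.60 × 54 mg = 804.6 mg.

804.6 mg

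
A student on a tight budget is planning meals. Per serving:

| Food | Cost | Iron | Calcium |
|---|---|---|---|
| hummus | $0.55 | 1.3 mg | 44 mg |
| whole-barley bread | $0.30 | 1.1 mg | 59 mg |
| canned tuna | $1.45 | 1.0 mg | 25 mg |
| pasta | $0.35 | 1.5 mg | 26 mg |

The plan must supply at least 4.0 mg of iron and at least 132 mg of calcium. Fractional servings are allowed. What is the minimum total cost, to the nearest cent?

With two linear requirements the optimum uses one or two foods; enumerate the corners.
hummus only: max(4.0/1.3, 132/44) = 3.077 servings → $1.69.
whole-barley bread only: max(4.0/1.1, 132/59) = 3.636 servings → $1.09.
canned tuna only: max(4.0/1.0, 132/25) = 5.28 servings → $7.66.
pasta only: max(4.0/1.5, 132/26) = 5.077 servings → $1.78.
hummus + whole-barley bread: the both-tight solution has a negative serving — not a feasible corner.
hummus + canned tuna with both tight: 2.783 servings and 0.3826 servings → $2.09.
hummus + pasta with both tight: 2.919 servings and 0.1366 servings → $1.65.
whole-barley bread + canned tuna with both tight: 1.016 servings and 2.883 servings → $4.48.
whole-barley bread + pasta with both tight: 1.569 servings and 1.516 servings → $1.00.
canned tuna + pasta with both targets exact would need a negative amount; discard.
The minimum over all feasible corners is $1.00.

$1.00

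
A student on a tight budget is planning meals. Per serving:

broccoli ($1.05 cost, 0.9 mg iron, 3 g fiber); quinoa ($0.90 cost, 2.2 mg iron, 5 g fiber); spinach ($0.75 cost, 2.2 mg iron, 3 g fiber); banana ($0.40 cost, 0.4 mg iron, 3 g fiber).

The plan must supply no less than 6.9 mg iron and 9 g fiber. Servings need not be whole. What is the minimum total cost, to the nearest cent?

$2.35

Minimising a linear cost over {iron ≥ 6.9, fiber ≥ 9, servings ≥ 0} — the optimum is at a vertex, using one or two foods.
broccoli only: max(6.9/0.9, 9/3) = 7.667 servings → $8.05.
quinoa only: max(6.9/2.2, 9/5) = 3.136 servings → $2.82.
spinach only: max(6.9/2.2, 9/3) = 3.136 servings → $2.35.
banana only: max(6.9/0.4, 9/3) = 17.25 servings → $6.90.
broccoli + quinoa: the both-tight solution has a negative serving — not a feasible corner.
broccoli + spinach: the both-tight solution has a negative serving — not a feasible corner.
broccoli + banana: the both-tight solution has a negative serving — not a feasible corner.
quinoa + spinach: intersection lies outside the first quadrant.
quinoa + banana with both targets exact would need a negative amount; discard.
spinach + banana: the both-tight solution has a negative serving — not a feasible corner.
Cheapest feasible corner: $2.35.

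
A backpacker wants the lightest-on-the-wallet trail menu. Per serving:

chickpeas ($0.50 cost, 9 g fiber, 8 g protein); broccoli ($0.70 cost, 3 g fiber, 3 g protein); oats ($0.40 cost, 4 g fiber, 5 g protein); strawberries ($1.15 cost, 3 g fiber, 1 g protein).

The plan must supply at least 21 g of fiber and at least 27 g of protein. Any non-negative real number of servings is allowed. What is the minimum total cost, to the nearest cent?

An LP optimum is at a vertex; with two nutrient constraints at most two foods are used. Check each candidate.
chickpeas only: max(21/9, 27/8) = 3.375 servings → $1.69.
broccoli only: max(21/3, 27/3) = 9 servings → $6.30.
oats only: max(21/4, 27/5) = 5.4 servings → $2.16.
strawberries only: max(21/3, 27/1) = 27 servings → $31.05.
chickpeas + broccoli with both targets exact would need a negative amount; discard.
chickpeas + oats: intersection lies outside the first quadrant.
chickpeas + strawberries: the both-tight solution has a negative serving — not a feasible corner.
broccoli + oats: the both-tight solution has a negative serving — not a feasible corner.
broccoli + strawberries: intersection lies outside the first quadrant.
oats + strawberries: the both-tight solution has a negative serving — not a feasible corner.
The minimum over all feasible corners is $1.69.

$1.69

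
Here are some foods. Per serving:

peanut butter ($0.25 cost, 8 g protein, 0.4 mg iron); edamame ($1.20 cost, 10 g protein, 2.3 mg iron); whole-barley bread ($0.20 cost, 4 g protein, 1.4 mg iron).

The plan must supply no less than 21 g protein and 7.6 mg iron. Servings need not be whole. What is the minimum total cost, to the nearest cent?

$1.09

Check every corner: each single food scaled to meet both minima, and each pair solved so both constraints bind.
peanut butter only: max(21/8, 7.6/0.4) = 19 servings → $4.75.
edamame only: max(21/10, 7.6/2.3) = 3.304 servings → $3.97.
whole-barley bread only: max(21/4, 7.6/1.4) = 5.429 servings → $1.09.
peanut butter + edamame with both targets exact would need a negative amount; discard.
peanut butter + whole-barley bread: the both-tight solution has a negative serving — not a feasible corner.
edamame + whole-barley bread with both targets exact would need a negative amount; discard.
The minimum over all feasible corners is $1.09.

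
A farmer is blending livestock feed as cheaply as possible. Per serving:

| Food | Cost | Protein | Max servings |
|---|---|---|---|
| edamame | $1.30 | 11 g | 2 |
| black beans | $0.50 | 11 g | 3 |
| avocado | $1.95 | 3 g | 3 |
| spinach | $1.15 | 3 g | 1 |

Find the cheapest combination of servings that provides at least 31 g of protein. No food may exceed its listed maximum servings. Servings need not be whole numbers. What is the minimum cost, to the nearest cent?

Cost per g of protein: black beans $0.0455, edamame $0.1182, spinach $0.3833, avocado $0.6500.
Take 2.818 servings of black beans: +31.0 g protein for $1.41 (total $1.41, still need 0.0 g).
Greedy by cheapest-per-g is optimal for a single linear constraint, so the minimum cost is $1.41.

$1.41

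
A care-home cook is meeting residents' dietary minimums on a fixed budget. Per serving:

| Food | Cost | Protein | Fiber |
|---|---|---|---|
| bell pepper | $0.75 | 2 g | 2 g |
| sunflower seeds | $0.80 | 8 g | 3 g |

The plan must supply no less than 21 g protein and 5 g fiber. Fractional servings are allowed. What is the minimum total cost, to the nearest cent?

$2.10

Two binding constraints pin down two serving amounts, so the optimal mix uses at most two foods. The candidates are each food alone (scaled to the tighter of protein/fiber) and each pair with both constraints tight.
bell pepper only: max(21/2, 5/2) = 10.5 servings → $7.88.
sunflower seeds only: max(21/8, 5/3) = 2.625 servings → $2.10.
bell pepper + sunflower seeds: the both-tight solution has a negative serving — not a feasible corner.
So the least-cost plan costs $2.10.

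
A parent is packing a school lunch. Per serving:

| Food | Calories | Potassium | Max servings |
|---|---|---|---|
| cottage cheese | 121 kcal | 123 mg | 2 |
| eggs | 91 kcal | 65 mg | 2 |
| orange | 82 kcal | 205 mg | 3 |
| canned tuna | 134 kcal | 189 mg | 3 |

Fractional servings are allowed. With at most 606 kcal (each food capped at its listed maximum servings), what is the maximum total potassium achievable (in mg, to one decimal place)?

1122.8 mg

Potassium per kcal: orange 2.5, canned tuna 1.41, cottage cheese 1.017, eggs 0.7143.
Take 3 servings of orange: uses 246 kcal, +615.0 mg potassium (running total 615.0 mg).
Take 2.687 servings of canned tuna: uses 360 kcal, +507.8 mg potassium (running total 1122.8 mg).
Filling greedily by potassium-per-kcal is optimal for one linear limit, giving 1122.8 mg.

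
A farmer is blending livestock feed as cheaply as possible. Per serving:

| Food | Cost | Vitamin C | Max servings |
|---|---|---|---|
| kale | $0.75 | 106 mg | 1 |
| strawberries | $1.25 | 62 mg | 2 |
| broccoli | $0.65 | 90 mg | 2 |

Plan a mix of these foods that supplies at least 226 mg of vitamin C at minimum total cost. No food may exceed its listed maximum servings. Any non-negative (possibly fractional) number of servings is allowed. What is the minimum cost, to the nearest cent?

Cost per mg of vitamin C: kale $0.0071, broccoli $0.0072, strawberries $0.0202.
Take 1 serving of kale: +106.0 mg vitamin C for $0.75 (total $0.75, still need 120.0 mg).
Take 1.333 servings of broccoli: +120.0 mg vitamin C for $0.87 (total $1.62, still need 0.0 mg).
Greedy by cheapest-per-mg is optimal for a single linear constraint, so the minimum cost is $1.62.

$1.62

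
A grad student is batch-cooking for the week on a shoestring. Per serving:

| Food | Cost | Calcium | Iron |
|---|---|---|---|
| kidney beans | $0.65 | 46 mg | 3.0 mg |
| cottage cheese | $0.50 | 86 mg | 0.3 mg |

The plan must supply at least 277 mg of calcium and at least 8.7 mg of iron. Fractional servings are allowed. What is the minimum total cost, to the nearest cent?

$2.65

kidney beans only: max(277/46, 8.7/3.0) = 6.022 servings → $3.91.
cottage cheese only: max(277/86, 8.7/0.3) = 29 servings → $14.50.
kidney beans + cottage cheese with both tight: 2.724 servings and 1.764 servings → $2.65.
So the least-cost plan costs $2.65.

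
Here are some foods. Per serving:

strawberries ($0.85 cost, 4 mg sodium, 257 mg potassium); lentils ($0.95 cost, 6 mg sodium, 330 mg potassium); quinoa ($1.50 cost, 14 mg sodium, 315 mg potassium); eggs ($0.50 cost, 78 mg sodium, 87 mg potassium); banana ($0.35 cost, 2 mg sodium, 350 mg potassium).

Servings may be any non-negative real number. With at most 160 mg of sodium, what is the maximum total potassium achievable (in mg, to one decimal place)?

28000.0 mg

Potassium per mg sodium: banana 175, strawberries 64.25, lentils 55, quinoa 22.5, eggs 1.115.
With no serving limits, spend the whole sodium allowance on banana: 160 mg / 2 mg × 350 mg = 28000.0 mg.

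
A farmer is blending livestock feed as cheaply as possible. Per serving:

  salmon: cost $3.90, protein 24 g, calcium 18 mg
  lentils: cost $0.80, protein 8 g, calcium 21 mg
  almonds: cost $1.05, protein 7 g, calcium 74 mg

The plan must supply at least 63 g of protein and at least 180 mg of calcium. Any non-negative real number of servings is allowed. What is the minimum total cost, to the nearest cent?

The cheapest plan sits at a corner of the feasible region — with two constraints it uses at most two foods.
salmon only: max(63/24, 180/18) = 10 servings → $39.00.
lentils only: max(63/8, 180/21) = 8.571 servings → $6.86.
almonds only: max(63/7, 180/74) = 9 servings → $9.45.
salmon + lentils: intersection lies outside the first quadrant.
salmon + almonds with both tight: 2.062 servings and 1.931 servings → $10.07.
lentils + almonds with both tight: 7.645 servings and 0.2629 servings → $6.39.
So the least-cost plan costs $6.39.

$6.39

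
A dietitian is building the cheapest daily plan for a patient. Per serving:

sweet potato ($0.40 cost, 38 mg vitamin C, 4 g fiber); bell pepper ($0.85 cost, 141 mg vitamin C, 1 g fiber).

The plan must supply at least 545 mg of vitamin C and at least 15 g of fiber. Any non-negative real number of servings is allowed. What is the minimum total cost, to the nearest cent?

$3.80

Check every corner: each single food scaled to meet both minima, and each pair solved so both constraints bind.
sweet potato only: max(545/38, 15/4) = 14.34 servings → $5.74.
bell pepper only: max(545/141, 15/1) = 15 servings → $12.75.
sweet potato + bell pepper with both tight: 2.985 servings and 3.061 servings → $3.80.
So the least-cost plan costs $3.80.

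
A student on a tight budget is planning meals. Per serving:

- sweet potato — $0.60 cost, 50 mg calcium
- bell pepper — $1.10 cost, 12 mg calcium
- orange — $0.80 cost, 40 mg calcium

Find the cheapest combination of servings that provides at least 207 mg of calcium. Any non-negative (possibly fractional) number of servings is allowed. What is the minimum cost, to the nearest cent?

Cost per mg of calcium: sweet potato $0.0120, orange $0.0200, bell pepper $0.0917.
With no serving limits, use only sweet potato: 207 mg / 50 mg = 4.14 servings × $0.60 = $2.48.

$2.48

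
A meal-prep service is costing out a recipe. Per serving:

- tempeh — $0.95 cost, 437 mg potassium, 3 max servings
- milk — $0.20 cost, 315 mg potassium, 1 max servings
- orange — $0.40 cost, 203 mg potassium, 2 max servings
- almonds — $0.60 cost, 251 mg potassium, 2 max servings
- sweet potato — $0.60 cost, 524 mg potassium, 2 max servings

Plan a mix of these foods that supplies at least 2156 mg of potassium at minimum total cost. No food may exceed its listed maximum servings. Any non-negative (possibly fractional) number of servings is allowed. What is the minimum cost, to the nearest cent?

Cost per mg of potassium: milk $0.0006, sweet potato $0.0011, orange $0.0020, tempeh $0.0022, almonds $0.0024.
Take 1 serving of milk: +315.0 mg potassium for $0.20 (total $0.20, still need 1841.0 mg).
Take 2 servings of sweet potato: +1048.0 mg potassium for $1.20 (total $1.40, still need 793.0 mg).
Take 2 servings of orange: +406.0 mg potassium for $0.80 (total $2.20, still need 387.0 mg).
Take 0.8856 servings of tempeh: +387.0 mg potassium for $0.84 (total $3.04, still need 0.0 mg).
Greedy by cheapest-per-mg is optimal for a single linear constraint, so the minimum cost is $3.04.

$3.04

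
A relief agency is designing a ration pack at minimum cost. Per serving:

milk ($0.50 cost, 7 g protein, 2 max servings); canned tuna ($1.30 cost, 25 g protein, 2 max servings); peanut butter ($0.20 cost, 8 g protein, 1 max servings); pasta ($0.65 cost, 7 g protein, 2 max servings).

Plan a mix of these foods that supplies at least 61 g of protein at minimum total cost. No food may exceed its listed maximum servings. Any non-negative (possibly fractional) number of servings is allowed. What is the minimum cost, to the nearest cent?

Cost per g of protein: peanut butter $0.0250, canned tuna $0.0520, milk $0.0714, pasta $0.0929.
Take 1 serving of peanut butter: +8.0 g protein for $0.20 (total $0.20, still need 53.0 g).
Take 2 servings of canned tuna: +50.0 g protein for $2.60 (total $2.80, still need 3.0 g).
Take 0.4286 servings of milk: +3.0 g protein for $0.21 (total $3.01, still need 0.0 g).
Filling from the cheapest source first is optimal under one linear minimum: $3.01.

$3.01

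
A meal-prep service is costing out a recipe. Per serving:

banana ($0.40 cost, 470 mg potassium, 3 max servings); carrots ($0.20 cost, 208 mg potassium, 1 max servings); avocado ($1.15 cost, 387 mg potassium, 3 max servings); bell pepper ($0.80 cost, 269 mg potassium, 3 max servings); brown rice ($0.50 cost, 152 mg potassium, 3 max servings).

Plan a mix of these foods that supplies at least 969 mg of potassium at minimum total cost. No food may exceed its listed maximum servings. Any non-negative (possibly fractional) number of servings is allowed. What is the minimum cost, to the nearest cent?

Cost per mg of potassium: banana $0.0009, carrots $0.0010, avocado $0.0030, bell pepper $0.0030, brown rice $0.0033.
Take 2.062 servings of banana: +969.0 mg potassium for $0.82 (total $0.82, still need 0.0 mg).
Filling from the cheapest source first is optimal under one linear minimum: $0.82.

$0.82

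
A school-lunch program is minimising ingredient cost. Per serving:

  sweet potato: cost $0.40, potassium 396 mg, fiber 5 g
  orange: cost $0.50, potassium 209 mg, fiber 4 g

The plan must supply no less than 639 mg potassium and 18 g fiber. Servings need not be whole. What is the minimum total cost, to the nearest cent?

$1.44

With two linear requirements the optimum uses one or two foods; enumerate the corners.
sweet potato only: max(639/396, 18/5) = 3.6 servings → $1.44.
orange only: max(639/209, 18/4) = 4.5 servings → $2.25.
sweet potato + orange: the both-tight solution has a negative serving — not a feasible corner.
So the least-cost plan costs $1.44.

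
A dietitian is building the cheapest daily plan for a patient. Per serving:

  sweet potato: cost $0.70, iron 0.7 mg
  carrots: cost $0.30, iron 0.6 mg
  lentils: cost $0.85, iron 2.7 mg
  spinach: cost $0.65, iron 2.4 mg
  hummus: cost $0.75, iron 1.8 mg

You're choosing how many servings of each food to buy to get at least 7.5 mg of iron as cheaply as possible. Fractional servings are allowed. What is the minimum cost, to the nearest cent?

$2.03

Cost per mg of iron: spinach $0.2708, lentils $0.3148, hummus $0.4167, carrots $0.5000, sweet potato $1.0000.
With no serving limits, use only spinach: 7.5 mg / 2.4 mg = 3.125 servings × $0.65 = $2.03.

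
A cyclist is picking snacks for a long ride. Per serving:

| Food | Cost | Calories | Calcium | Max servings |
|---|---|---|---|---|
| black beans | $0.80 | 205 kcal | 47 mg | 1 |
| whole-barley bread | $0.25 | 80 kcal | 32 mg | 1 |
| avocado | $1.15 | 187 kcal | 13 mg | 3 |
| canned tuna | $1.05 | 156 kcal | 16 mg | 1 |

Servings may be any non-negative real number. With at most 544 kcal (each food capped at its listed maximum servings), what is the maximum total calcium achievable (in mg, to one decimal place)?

Calcium per kcal: whole-barley bread 0.4, black beans 0.2293, canned tuna 0.1026, avocado 0.06952.
Take 1 serving of whole-barley bread: uses 80 kcal, +32.0 mg calcium (running total 32.0 mg).
Take 1 serving of black beans: uses 205 kcal, +47.0 mg calcium (running total 79.0 mg).
Take 1 serving of canned tuna: uses 156 kcal, +16.0 mg calcium (running total 95.0 mg).
Take 0.5508 servings of avocado: uses 103 kcal, +7.2 mg calcium (running total 102.2 mg).
Filling greedily by calcium-per-kcal is optimal for one linear limit, giving 102.2 mg.

102.2 mg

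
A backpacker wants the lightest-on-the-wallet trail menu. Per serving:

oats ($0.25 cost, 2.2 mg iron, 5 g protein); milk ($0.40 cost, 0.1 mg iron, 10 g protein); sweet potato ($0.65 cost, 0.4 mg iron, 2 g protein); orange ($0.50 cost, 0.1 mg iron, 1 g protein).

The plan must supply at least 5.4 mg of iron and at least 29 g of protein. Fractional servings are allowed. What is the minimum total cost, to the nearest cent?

Check every corner: each single food scaled to meet both minima, and each pair solved so both constraints bind.
oats only: max(5.4/2.2, 29/5) = 5.8 servings → $1.45.
milk only: max(5.4/0.1, 29/10) = 54 servings → $21.60.
sweet potato only: max(5.4/0.4, 29/2) = 14.5 servings → $9.43.
orange only: max(5.4/0.1, 29/1) = 54 servings → $27.00.
oats + milk with both tight: 2.377 servings and 1.712 servings → $1.28.
oats + sweet potato with both targets exact would need a negative amount; discard.
oats + orange with both tight: 1.471 servings and 21.65 servings → $11.19.
milk + sweet potato with both tight: 0.2105 servings and 13.45 servings → $8.82.
milk + orange: intersection lies outside the first quadrant.
sweet potato + orange with both tight: 12.5 servings and 4 servings → $10.12.
So the least-cost plan costs $1.28.

$1.28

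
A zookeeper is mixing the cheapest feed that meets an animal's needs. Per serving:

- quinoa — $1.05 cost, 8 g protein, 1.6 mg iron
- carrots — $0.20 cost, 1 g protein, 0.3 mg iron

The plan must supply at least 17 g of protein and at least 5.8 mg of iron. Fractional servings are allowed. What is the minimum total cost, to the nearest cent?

Two binding constraints pin down two serving amounts, so the optimal mix uses at most two foods. The candidates are each food alone (scaled to the tighter of protein/iron) and each pair with both constraints tight.
quinoa only: max(17/8, 5.8/1.6) = 3.625 servings → $3.81.
carrots only: max(17/1, 5.8/0.3) = 19.33 servings → $3.87.
quinoa + carrots: the both-tight solution has a negative serving — not a feasible corner.
So the least-cost plan costs $3.81.

$3.81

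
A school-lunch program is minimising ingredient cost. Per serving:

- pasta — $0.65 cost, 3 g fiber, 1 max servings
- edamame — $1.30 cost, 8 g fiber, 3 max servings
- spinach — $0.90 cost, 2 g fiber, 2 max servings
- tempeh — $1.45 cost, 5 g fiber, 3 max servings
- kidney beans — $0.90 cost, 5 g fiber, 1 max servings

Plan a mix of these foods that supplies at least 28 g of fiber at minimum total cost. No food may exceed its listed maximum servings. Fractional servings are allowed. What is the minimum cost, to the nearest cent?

Cost per g of fiber: edamame $0.1625, kidney beans $0.1800, pasta $0.2167, tempeh $0.2900, spinach $0.4500.
Take 3 servings of edamame: +24.0 g fiber for $3.90 (total $3.90, still need 4.0 g).
Take 0.8 servings of kidney beans: +4.0 g fiber for $0.72 (total $4.62, still need 0.0 g).
Filling from the cheapest source first is optimal under one linear minimum: $4.62.

$4.62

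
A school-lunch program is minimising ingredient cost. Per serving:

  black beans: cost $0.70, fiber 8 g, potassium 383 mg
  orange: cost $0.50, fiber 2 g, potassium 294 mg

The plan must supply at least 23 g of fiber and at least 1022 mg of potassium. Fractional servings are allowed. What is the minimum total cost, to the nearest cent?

$2.01

black beans only: max(23/8, 1022/383) = 2.875 servings → $2.01.
orange only: max(23/2, 1022/294) = 11.5 servings → $5.75.
black beans + orange: intersection lies outside the first quadrant.
Cheapest feasible corner: $2.01.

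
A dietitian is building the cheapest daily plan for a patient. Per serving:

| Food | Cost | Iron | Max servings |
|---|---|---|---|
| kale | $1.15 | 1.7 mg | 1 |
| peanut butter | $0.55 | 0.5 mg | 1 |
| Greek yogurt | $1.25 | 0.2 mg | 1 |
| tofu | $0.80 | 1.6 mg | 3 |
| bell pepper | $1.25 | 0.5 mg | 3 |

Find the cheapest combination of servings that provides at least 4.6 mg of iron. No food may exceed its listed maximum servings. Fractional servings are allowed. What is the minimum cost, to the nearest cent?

$2.30

Cost per mg of iron: tofu $0.5000, kale $0.6765, peanut butter $1.1000, bell pepper $2.5000, Greek yogurt $6.2500.
Take 2.875 servings of tofu: +4.6 mg iron for $2.30 (total $2.30, still need 0.0 mg).
Filling from the cheapest source first is optimal under one linear minimum: $2.30.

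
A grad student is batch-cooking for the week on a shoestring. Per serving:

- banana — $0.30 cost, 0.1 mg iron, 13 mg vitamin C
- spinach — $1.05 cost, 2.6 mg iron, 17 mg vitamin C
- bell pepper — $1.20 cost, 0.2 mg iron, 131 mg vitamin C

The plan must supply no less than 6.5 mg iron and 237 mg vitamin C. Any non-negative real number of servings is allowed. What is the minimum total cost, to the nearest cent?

For a min-cost LP with two ≥-constraints, a basic feasible solution has at most two positive variables.
banana only: max(6.5/0.1, 237/13) = 65 servings → $19.50.
spinach only: max(6.5/2.6, 237/17) = 13.94 servings → $14.64.
bell pepper only: max(6.5/0.2, 237/131) = 32.5 servings → $39.00.
banana + spinach with both tight: 15.75 servings and 1.894 servings → $6.71.
banana + bell pepper: the both-tight solution has a negative serving — not a feasible corner.
spinach + bell pepper with both tight: 2.385 servings and 1.5 servings → $4.30.
Cheapest feasible corner: $4.30.

$4.30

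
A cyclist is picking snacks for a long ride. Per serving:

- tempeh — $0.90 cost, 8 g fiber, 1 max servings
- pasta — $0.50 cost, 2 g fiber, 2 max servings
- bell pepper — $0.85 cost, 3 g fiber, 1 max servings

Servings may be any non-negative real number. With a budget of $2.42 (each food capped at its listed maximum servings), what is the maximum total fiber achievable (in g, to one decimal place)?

Fiber per dollar: tempeh 8.889, pasta 4, bell pepper 3.529.
Take 1 serving of tempeh: spends $0.90, +8.0 g fiber (running total 8.0 g).
Take 2 servings of pasta: spends $1.00, +4.0 g fiber (running total 12.0 g).
Take 0.6118 servings of bell pepper: spends $0.52, +1.8 g fiber (running total 13.8 g).
Filling greedily by fiber-per-dollar is optimal for one linear limit, giving 13.8 g.

13.8 g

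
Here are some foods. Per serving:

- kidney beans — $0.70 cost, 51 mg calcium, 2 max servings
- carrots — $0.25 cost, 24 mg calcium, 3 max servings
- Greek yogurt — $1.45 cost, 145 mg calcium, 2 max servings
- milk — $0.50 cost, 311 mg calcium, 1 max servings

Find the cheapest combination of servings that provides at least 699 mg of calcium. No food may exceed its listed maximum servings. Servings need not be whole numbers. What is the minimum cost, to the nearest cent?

$4.51

Cost per mg of calcium: milk $0.0016, Greek yogurt $0.0100, carrots $0.0104, kidney beans $0.0137.
Take 1 serving of milk: +311.0 mg calcium for $0.50 (total $0.50, still need 388.0 mg).
Take 2 servings of Greek yogurt: +290.0 mg calcium for $2.90 (total $3.40, still need 98.0 mg).
Take 3 servings of carrots: +72.0 mg calcium for $0.75 (total $4.15, still need 26.0 mg).
Take 0.5098 servings of kidney beans: +26.0 mg calcium for $0.36 (total $4.51, still need 0.0 mg).
Greedy by cheapest-per-mg is optimal for a single linear constraint, so the minimum cost is $4.51.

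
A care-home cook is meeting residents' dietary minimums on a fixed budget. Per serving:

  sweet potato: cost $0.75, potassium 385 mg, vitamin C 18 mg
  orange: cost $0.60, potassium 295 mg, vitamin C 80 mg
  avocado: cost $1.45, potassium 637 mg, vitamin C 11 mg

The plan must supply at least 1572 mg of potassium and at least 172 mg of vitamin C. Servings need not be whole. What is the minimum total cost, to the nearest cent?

$3.10

With two linear requirements the optimum uses one or two foods; enumerate the corners.
sweet potato only: max(1572/385, 172/18) = 9.556 servings → $7.17.
orange only: max(1572/295, 172/80) = 5.329 servings → $3.20.
avocado only: max(1572/637, 172/11) = 15.64 servings → $22.67.
sweet potato + orange with both tight: 2.943 servings and 1.488 servings → $3.10.
sweet potato + avocado: the both-tight solution has a negative serving — not a feasible corner.
orange + avocado with both tight: 1.934 servings and 1.572 servings → $3.44.
So the least-cost plan costs $3.10.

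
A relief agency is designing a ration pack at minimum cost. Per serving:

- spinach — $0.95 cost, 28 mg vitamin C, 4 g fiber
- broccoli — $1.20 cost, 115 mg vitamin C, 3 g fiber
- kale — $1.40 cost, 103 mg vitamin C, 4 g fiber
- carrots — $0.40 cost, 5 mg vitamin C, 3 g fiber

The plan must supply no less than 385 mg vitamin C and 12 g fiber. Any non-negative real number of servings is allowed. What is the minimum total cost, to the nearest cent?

spinach only: max(385/28, 12/4) = 13.75 servings → $13.06.
broccoli only: max(385/115, 12/3) = 4 servings → $4.80.
kale only: max(385/103, 12/4) = 3.738 servings → $5.23.
carrots only: max(385/5, 12/3) = 77 servings → $30.80.
spinach + broccoli with both tight: 0.5984 servings and 3.202 servings → $4.41.
spinach + kale: the both-tight solution has a negative serving — not a feasible corner.
spinach + carrots with both targets exact would need a negative amount; discard.
broccoli + kale with both tight: 2.013 servings and 1.49 servings → $4.50.
broccoli + carrots with both tight: 3.318 servings and 0.6818 servings → $4.25.
kale + carrots: the both-tight solution has a negative serving — not a feasible corner.
The minimum over all feasible corners is $4.25.

$4.25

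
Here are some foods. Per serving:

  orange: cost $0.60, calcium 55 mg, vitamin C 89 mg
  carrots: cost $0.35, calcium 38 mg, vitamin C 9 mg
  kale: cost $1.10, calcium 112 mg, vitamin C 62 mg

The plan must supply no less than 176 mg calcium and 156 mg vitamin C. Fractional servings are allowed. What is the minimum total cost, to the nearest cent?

$1.76

An LP optimum is at a vertex; with two nutrient constraints at most two foods are used. Check each candidate.
orange only: max(176/55, 156/89) = 3.2 servings → $1.92.
carrots only: max(176/38, 156/9) = 17.33 servings → $6.07.
kale only: max(176/112, 156/62) = 2.516 servings → $2.77.
orange + carrots with both tight: 1.505 servings and 2.454 servings → $1.76.
orange + kale with both tight: 1 servings and 1.08 servings → $1.79.
carrots + kale: intersection lies outside the first quadrant.
Cheapest feasible corner: $1.76.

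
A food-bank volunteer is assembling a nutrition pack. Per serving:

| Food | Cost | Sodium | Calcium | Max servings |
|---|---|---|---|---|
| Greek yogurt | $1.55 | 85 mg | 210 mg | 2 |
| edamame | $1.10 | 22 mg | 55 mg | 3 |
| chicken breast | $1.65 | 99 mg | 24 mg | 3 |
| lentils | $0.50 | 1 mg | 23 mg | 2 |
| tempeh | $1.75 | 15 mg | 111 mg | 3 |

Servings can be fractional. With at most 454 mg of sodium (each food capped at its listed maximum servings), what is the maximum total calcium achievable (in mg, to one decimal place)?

Calcium per mg sodium: lentils 23, tempeh 7.4, edamame 2.5, Greek yogurt 2.471, chicken breast 0.2424.
Take 2 servings of lentils: uses 2 mg sodium, +46.0 mg calcium (running total 46.0 mg).
Take 3 servings of tempeh: uses 45 mg sodium, +333.0 mg calcium (running total 379.0 mg).
Take 3 servings of edamame: uses 66 mg sodium, +165.0 mg calcium (running total 544.0 mg).
Take 2 servings of Greek yogurt: uses 170 mg sodium, +420.0 mg calcium (running total 964.0 mg).
Take 1.727 servings of chicken breast: uses 171 mg sodium, +41.5 mg calcium (running total 1005.5 mg).
Filling greedily by calcium-per-mg sodium is optimal for one linear limit, giving 1005.5 mg.

1005.5 mg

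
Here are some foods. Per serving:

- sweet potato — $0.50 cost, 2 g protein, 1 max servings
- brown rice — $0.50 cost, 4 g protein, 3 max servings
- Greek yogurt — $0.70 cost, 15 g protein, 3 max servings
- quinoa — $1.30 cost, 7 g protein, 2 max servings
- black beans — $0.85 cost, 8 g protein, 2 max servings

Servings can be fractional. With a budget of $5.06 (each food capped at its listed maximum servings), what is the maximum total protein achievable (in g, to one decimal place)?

Protein per dollar: Greek yogurt 21.43, black beans 9.412, brown rice 8, quinoa 5.385, sweet potato 4.
Take 3 servings of Greek yogurt: spends $2.10, +45.0 g protein (running total 45.0 g).
Take 2 servings of black beans: spends $1.70, +16.0 g protein (running total 61.0 g).
Take 2.52 servings of brown rice: spends $1.26, +10.1 g protein (running total 71.1 g).
Filling greedily by protein-per-dollar is optimal for one linear limit, giving 71.1 g.

71.1 g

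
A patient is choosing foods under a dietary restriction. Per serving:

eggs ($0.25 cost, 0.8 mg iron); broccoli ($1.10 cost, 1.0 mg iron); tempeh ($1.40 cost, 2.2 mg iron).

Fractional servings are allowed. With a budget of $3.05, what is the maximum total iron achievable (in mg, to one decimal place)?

9.8 mg

Iron per dollar: eggs 3.2, tempeh 1.571, broccoli 0.9091.
With no serving limits, spend the whole cost allowance on eggs: $3.05 / $0.25 × 0.8 mg = 9.8 mg.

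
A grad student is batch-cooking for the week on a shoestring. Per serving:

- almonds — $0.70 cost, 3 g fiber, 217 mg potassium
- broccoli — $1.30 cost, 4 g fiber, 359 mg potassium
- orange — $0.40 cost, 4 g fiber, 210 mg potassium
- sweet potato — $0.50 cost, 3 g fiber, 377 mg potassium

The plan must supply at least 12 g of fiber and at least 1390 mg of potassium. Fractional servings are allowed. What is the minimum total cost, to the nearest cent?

almonds only: max(12/3, 1390/217) = 6.406 servings → $4.48.
broccoli only: max(12/4, 1390/359) = 3.872 servings → $5.03.
orange only: max(12/4, 1390/210) = 6.619 servings → $2.65.
sweet potato only: max(12/3, 1390/377) = 4 servings → $2.00.
almonds + broccoli with both targets exact would need a negative amount; discard.
almonds + orange: intersection lies outside the first quadrant.
almonds + sweet potato with both tight: 0.7375 servings and 3.263 servings → $2.15.
broccoli + orange with both targets exact would need a negative amount; discard.
broccoli + sweet potato with both tight: 0.8213 servings and 2.905 servings → $2.52.
orange + sweet potato with both tight: 0.4032 servings and 3.462 servings → $1.89.
Cheapest feasible corner: $1.89.

$1.89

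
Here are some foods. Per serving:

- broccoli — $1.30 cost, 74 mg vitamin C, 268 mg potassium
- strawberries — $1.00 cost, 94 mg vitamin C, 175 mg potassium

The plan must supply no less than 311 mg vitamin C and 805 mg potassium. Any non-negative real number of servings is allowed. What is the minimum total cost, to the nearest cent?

$4.20

An LP optimum is at a vertex; with two nutrient constraints at most two foods are used. Check each candidate.
broccoli only: max(311/74, 805/268) = 4.203 servings → $5.46.
strawberries only: max(311/94, 805/175) = 4.6 servings → $4.60.
broccoli + strawberries with both tight: 1.735 servings and 1.942 servings → $4.20.
So the least-cost plan costs $4.20.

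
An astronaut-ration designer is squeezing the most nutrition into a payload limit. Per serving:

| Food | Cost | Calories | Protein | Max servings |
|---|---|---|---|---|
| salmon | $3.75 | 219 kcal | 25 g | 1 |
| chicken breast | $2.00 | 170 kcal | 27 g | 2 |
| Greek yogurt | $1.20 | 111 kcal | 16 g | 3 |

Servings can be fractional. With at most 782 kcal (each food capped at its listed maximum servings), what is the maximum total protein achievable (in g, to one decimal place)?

114.4 g

Protein per kcal: chicken breast 0.1588, Greek yogurt 0.1441, salmon 0.1142.
Take 2 servings of chicken breast: uses 340 kcal, +54.0 g protein (running total 54.0 g).
Take 3 servings of Greek yogurt: uses 333 kcal, +48.0 g protein (running total 102.0 g).
Take 0.4977 servings of salmon: uses 109 kcal, +12.4 g protein (running total 114.4 g).
Greedy by best ratio exhausts the calories allowance optimally: 114.4 g.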